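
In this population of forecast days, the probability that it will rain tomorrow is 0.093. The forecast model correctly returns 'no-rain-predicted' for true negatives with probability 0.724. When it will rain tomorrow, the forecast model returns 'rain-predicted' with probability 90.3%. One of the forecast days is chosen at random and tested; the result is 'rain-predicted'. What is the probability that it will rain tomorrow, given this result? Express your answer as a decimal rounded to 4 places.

P(H | E) ≈ 0.2512

Let H be the event that it will rain tomorrow. P(H) = 0.093, so P(¬H) = 0.907. With E the 'rain-predicted' result, P(E|H) = 0.903 and P(E|¬H) = 0.276.
P(E) = 0.903·0.093 + 0.276·0.907 = 0.083979 + 0.25033 = 0.33431.
By Bayes' theorem, P(H|E) = 0.083979 / 0.33431 = 0.2512.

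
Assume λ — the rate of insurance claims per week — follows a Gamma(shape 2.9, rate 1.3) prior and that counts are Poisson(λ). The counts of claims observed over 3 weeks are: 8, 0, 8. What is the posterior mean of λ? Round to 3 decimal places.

Posterior mean ≈ 4.395

Total count ∑xᵢ = 16 over n = 3 weeks.
Gamma is conjugate to the Poisson likelihood: posterior is Gamma(shape = 2.9+16 = 18.9, rate = 1.3+3 = 4.3).
Posterior mean = shape/rate = 18.9/4.3 = 4.395.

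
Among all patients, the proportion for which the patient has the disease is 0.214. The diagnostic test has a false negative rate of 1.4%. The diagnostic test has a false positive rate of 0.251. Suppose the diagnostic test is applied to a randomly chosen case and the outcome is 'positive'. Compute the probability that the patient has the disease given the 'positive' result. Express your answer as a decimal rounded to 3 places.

P(H | E) ≈ 0.517

Write H for 'the patient has the disease'. Prior odds H:¬H = 0.214/0.786 = 0.27226. For the 'positive' outcome, the likelihood ratio is 0.986/0.251 = 3.9283.
Posterior odds = 0.27226 × 3.9283 = 1.0695, so P(H|E) = 1.0695/(1+1.0695) = 0.517.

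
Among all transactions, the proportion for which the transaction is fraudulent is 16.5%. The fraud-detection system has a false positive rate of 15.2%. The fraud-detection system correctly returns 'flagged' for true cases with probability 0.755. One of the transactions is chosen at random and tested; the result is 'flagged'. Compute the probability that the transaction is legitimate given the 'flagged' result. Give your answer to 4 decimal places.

Let H be the event that the transaction is fraudulent. P(H) = 0.165, so P(¬H) = 0.835. With E the 'flagged' result, P(E|H) = 0.755 and P(E|¬H) = 0.152.
P(E) = 0.755·0.165 + 0.152·0.835 = 0.12458 + 0.12692 = 0.25150.
By Bayes' theorem, P(H|E) = 0.12458 / 0.25150 = 0.4953. Hence P(¬H|E) = 1 − 0.4953 = 0.5047.

P(¬H | E) ≈ 0.5047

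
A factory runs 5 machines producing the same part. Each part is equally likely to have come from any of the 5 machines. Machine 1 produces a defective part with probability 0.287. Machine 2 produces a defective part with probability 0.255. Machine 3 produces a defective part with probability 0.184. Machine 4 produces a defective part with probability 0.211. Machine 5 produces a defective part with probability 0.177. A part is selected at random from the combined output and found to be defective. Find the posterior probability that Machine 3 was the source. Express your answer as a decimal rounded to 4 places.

Posterior probability ≈ 0.1652

Tabulate prior·likelihood by source: [1] prior 0.2, lik 0.287, product 0.05740; [2] prior 0.2, lik 0.255, product 0.05100; [3] prior 0.2, lik 0.184, product 0.03680; [4] prior 0.2, lik 0.211, product 0.04220; [5] prior 0.2, lik 0.177, product 0.03540.
Normalizing constant = 0.22280; the posterior for Machine 3 is its product over the sum, 0.03680/0.22280 = 0.1652.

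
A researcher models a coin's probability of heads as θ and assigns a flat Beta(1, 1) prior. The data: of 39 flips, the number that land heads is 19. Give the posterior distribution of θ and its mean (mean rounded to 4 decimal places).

Posterior: Beta(20, 21); mean ≈ 0.4878

Observing 19 successes and 20 failures updates Beta(1, 1) by adding the success and failure counts to the two shape parameters: α = 1+19 = 20, β = 1+20 = 21.
Posterior mean = α/(α+β) = 20/41 = 0.4878.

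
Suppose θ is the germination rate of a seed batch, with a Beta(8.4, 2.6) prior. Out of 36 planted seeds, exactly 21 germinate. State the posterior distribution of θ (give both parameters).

Observing 21 successes and 15 failures updates Beta(8.4, 2.6) by adding the success and failure counts to the two shape parameters: α = 8.4+21 = 29.4, β = 2.6+15 = 17.6.

Posterior: Beta(29.4, 17.6)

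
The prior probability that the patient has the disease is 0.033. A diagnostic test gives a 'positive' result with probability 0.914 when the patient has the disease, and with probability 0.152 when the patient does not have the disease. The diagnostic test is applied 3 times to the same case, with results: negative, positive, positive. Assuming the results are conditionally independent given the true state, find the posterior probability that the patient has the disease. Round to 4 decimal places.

With H the event that the patient has the disease, the joint likelihood of the observed sequence is P(data|H) = 0.086·0.914·0.914 = 0.071844 and P(data|¬H) = 0.848·0.152·0.152 = 0.019592.
Bayes: P(H|data) = 0.033·0.071844 / (0.033·0.071844 + 0.967·0.019592) = 0.0023709/0.021317 = 0.1112.

Posterior P(H) ≈ 0.1112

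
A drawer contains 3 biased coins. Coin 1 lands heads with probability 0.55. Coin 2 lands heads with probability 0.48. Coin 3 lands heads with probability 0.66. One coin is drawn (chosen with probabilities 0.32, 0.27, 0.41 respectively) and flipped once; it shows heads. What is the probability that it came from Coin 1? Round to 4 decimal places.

Posterior probability ≈ 0.3054

Tabulate prior·likelihood by source: [1] prior 0.32, lik 0.55, product 0.1760; [2] prior 0.27, lik 0.48, product 0.1296; [3] prior 0.41, lik 0.66, product 0.2706.
Normalizing constant = 0.57620; the posterior for Coin 1 is its product over the sum, 0.1760/0.57620 = 0.3054.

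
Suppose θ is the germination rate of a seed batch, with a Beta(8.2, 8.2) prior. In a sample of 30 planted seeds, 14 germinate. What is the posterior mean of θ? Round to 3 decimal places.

The binomial likelihood is conjugate to the Beta prior: with 14 successes and 16 failures, the posterior is Beta(8.2+14, 8.2+16) = Beta(22.2, 24.2).
E[θ | data] = 22.2/(22.2+24.2) = 0.478.

Posterior mean ≈ 0.478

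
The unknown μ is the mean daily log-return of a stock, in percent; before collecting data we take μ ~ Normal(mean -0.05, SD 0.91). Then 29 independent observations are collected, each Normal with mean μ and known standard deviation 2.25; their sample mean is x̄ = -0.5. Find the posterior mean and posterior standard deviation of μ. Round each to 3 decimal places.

Posterior mean ≈ -0.422; posterior SD ≈ 0.380

With known σ, the Normal prior is conjugate. Weight on the data is w = (n/σ²)/(n/σ² + 1/τ₀²) = 5.72840/(5.72840+1.20758) = 0.82590.
Posterior mean = w·x̄ + (1−w)·μ₀ = 0.82590·-0.5 + 0.17410·-0.05 = -0.422. Posterior variance = 1/(5.72840+1.20758) = 0.144176, so SD = 0.380.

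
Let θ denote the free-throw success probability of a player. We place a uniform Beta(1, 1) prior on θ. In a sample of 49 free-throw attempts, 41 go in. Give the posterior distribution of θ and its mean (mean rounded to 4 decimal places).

Observing 41 successes and 8 failures updates Beta(1, 1) by adding the success and failure counts to the two shape parameters: α = 1+41 = 42, β = 1+8 = 9.
Posterior mean = α/(α+β) = 42/51 = 0.8235.

Posterior: Beta(42, 9); mean ≈ 0.8235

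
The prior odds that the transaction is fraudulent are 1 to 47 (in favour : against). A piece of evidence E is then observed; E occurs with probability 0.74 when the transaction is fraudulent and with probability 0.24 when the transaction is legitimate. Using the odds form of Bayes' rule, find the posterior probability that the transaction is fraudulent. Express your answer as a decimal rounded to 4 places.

Prior odds = 1/47 = 0.021277. In log-odds, ln(0.021277) = -3.8501.
Add log likelihood ratio: ln(3.0833) = 1.1260.
Posterior log-odds = -2.7241, so posterior odds = exp(-2.7241) = 0.065603. Converting, P(H|E) = 0.065603/1.0656 = 0.0616.

Posterior probability ≈ 0.0616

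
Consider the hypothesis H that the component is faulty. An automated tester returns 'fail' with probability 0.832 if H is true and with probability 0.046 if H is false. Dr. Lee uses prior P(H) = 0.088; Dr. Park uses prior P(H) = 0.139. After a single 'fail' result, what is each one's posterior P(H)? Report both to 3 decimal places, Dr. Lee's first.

P('+'|H) = 0.832, P('+'|¬H) = 0.046.
Dr. Lee: numerator 0.832·0.088 = 0.073216; evidence = 0.073216+0.046·0.912 = 0.11517; posterior = 0.636.
Dr. Park: numerator 0.832·0.139 = 0.11565; evidence = 0.11565+0.046·0.861 = 0.15525; posterior = 0.745.

Dr. Lee: 0.636; Dr. Park: 0.745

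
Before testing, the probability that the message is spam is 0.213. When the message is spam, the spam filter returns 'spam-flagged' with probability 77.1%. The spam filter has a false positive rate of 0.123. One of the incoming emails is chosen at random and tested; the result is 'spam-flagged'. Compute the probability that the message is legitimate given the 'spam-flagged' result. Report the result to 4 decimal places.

Let H be the event that the message is spam. P(H) = 0.213, so P(¬H) = 0.787. With E the 'spam-flagged' result, P(E|H) = 0.771 and P(E|¬H) = 0.123.
P(E) = 0.771·0.213 + 0.123·0.787 = 0.16422 + 0.096801 = 0.26102.
By Bayes' theorem, P(H|E) = 0.16422 / 0.26102 = 0.6291. Hence P(¬H|E) = 1 − 0.6291 = 0.3709.

P(¬H | E) ≈ 0.3709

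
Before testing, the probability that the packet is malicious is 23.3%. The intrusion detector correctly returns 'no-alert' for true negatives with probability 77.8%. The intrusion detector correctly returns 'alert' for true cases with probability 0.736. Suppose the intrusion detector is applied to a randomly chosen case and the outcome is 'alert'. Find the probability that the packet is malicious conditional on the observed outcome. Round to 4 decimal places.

P(H | E) ≈ 0.5018

Write H for 'the packet is malicious'. Prior odds H:¬H = 0.233/0.767 = 0.30378. For the 'alert' outcome, the likelihood ratio is 0.736/0.222 = 3.3153.
Posterior odds = 0.30378 × 3.3153 = 1.0071, so P(H|E) = 1.0071/(1+1.0071) = 0.5018.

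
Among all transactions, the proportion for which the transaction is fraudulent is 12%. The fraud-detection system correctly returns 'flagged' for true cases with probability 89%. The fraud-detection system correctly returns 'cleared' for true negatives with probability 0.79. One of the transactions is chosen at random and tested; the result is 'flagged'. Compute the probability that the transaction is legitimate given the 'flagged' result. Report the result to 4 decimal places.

P(¬H | E) ≈ 0.6337

Let H be the event that the transaction is fraudulent. P(H) = 0.12, so P(¬H) = 0.88. With E the 'flagged' result, P(E|H) = 0.89 and P(E|¬H) = 0.21.
P(E) = 0.89·0.12 + 0.21·0.88 = 0.10680 + 0.18480 = 0.29160.
By Bayes' theorem, P(H|E) = 0.10680 / 0.29160 = 0.3663. Hence P(¬H|E) = 1 − 0.3663 = 0.6337.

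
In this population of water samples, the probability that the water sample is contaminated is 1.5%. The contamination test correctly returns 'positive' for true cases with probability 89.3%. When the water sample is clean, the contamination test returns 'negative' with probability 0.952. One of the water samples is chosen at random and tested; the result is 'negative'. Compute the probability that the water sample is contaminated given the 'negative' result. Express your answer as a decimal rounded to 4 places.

Write H for 'the water sample is contaminated'. Prior odds H:¬H = 0.015/0.985 = 0.015228. For the 'negative' outcome, the likelihood ratio is 0.107/0.952 = 0.11239.
Posterior odds = 0.015228 × 0.11239 = 0.0017116, so P(H|E) = 0.0017116/(1+0.0017116) = 0.0017.

P(H | E) ≈ 0.0017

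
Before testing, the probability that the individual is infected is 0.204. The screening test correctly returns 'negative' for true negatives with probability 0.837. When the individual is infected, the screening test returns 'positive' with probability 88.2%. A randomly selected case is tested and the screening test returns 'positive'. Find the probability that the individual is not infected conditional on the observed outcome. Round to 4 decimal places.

P(¬H | E) ≈ 0.4190

Write H for 'the individual is infected'. Prior odds H:¬H = 0.204/0.796 = 0.25628. For the 'positive' outcome, the likelihood ratio is 0.882/0.163 = 5.4110.
Posterior odds = 0.25628 × 5.4110 = 1.3867, so P(H|E) = 1.3867/(1+1.3867) = 0.5810. Then P(¬H|E) = 1 − 0.5810 = 0.4190.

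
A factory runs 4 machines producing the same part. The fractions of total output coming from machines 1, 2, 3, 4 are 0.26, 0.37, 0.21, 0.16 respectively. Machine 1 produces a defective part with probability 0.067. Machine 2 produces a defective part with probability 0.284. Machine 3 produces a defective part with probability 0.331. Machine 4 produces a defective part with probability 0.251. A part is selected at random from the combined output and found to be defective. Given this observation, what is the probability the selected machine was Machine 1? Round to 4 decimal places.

Posterior probability ≈ 0.0750

P(defective|M1) = 0.067; P(defective|M2) = 0.284; P(defective|M3) = 0.331; P(defective|M4) = 0.251.
Prior × likelihood for each source: 0.26·0.067=0.01742, 0.37·0.284=0.1051, 0.21·0.331=0.06951, 0.16·0.251=0.04016. Summing gives P(defective) = 0.23217.
P(Machine 1 | defective) = 0.01742 / 0.23217 = 0.0750.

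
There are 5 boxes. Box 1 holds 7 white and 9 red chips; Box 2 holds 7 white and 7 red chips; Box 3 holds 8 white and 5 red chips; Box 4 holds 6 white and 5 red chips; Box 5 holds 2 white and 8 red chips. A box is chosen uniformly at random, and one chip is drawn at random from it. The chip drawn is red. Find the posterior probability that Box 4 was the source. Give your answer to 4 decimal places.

Tabulate prior·likelihood by source: [1] prior 0.2, lik 0.5625, product 0.1125; [2] prior 0.2, lik 0.5, product 0.1000; [3] prior 0.2, lik 0.3846, product 0.07692; [4] prior 0.2, lik 0.4545, product 0.09091; [5] prior 0.2, lik 0.8, product 0.1600.
Normalizing constant = 0.54033; the posterior for Box 4 is its product over the sum, 0.09091/0.54033 = 0.1682.

Posterior probability ≈ 0.1682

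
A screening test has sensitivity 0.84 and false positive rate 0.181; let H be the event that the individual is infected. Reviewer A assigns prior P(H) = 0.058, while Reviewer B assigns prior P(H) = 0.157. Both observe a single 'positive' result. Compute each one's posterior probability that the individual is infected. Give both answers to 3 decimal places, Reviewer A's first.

Reviewer A: 0.222; Reviewer B: 0.464

P('+'|H) = 0.84, P('+'|¬H) = 0.181.
Reviewer A: numerator 0.84·0.058 = 0.048720; evidence = 0.048720+0.181·0.942 = 0.21922; posterior = 0.222.
Reviewer B: numerator 0.84·0.157 = 0.13188; evidence = 0.13188+0.181·0.843 = 0.28446; posterior = 0.464.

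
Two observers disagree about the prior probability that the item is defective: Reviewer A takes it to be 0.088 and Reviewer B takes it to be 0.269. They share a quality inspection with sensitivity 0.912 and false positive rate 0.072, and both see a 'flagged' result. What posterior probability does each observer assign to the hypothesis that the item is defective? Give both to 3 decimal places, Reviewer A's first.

P('+'|H) = 0.912, P('+'|¬H) = 0.072.
Reviewer A: numerator 0.912·0.088 = 0.080256; evidence = 0.080256+0.072·0.912 = 0.14592; posterior = 0.550.
Reviewer B: numerator 0.912·0.269 = 0.24533; evidence = 0.24533+0.072·0.731 = 0.29796; posterior = 0.823.

Reviewer A: 0.550; Reviewer B: 0.823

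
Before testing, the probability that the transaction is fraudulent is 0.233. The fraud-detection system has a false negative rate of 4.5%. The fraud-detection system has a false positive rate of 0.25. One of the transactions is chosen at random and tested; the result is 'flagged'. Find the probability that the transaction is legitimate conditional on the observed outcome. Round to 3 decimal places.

P(¬H | E) ≈ 0.463

Let H be the event that the transaction is fraudulent. P(H) = 0.233, so P(¬H) = 0.767. With E the 'flagged' result, P(E|H) = 0.955 and P(E|¬H) = 0.25.
P(E) = 0.955·0.233 + 0.25·0.767 = 0.22251 + 0.19175 = 0.41426.
By Bayes' theorem, P(H|E) = 0.22251 / 0.41426 = 0.537. Hence P(¬H|E) = 1 − 0.537 = 0.463.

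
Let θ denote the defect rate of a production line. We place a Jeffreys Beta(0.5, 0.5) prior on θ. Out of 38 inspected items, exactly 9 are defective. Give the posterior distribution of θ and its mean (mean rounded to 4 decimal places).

The binomial likelihood is conjugate to the Beta prior: with 9 successes and 29 failures, the posterior is Beta(0.5+9, 0.5+29) = Beta(9.5, 29.5).
E[θ | data] = 9.5/(9.5+29.5) = 0.2436.

Posterior: Beta(9.5, 29.5); mean ≈ 0.2436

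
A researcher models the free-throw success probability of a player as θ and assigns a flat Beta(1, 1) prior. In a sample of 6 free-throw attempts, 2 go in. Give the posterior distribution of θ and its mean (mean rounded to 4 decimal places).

Observing 2 successes and 4 failures updates Beta(1, 1) by adding the success and failure counts to the two shape parameters: α = 1+2 = 3, β = 1+4 = 5.
Posterior mean = α/(α+β) = 3/8 = 0.3750.

Posterior: Beta(3, 5); mean ≈ 0.3750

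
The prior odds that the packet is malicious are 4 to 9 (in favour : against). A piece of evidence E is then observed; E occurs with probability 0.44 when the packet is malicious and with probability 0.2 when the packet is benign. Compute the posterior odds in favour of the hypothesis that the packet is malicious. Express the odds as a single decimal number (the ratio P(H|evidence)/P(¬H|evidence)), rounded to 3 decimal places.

Prior odds = 4/9 = 0.44444. In log-odds, ln(0.44444) = -0.81093.
Add log likelihood ratio: ln(2.2000) = 0.78846.
Posterior log-odds = -0.022473, so posterior odds = exp(-0.022473) = 0.97778.

Posterior odds ≈ 0.978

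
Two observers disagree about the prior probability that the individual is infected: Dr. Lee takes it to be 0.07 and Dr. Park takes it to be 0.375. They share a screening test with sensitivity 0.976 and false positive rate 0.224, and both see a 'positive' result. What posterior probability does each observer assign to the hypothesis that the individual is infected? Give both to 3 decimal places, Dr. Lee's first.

Dr. Lee: 0.247; Dr. Park: 0.723

P('+'|H) = 0.976, P('+'|¬H) = 0.224.
Dr. Lee: numerator 0.976·0.07 = 0.068320; evidence = 0.068320+0.224·0.93 = 0.27664; posterior = 0.247.
Dr. Park: numerator 0.976·0.375 = 0.36600; evidence = 0.36600+0.224·0.625 = 0.50600; posterior = 0.723.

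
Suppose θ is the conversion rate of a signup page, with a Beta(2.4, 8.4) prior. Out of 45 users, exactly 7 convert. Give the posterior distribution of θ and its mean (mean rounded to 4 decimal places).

The binomial likelihood is conjugate to the Beta prior: with 7 successes and 38 failures, the posterior is Beta(2.4+7, 8.4+38) = Beta(9.4, 46.4).
E[θ | data] = 9.4/(9.4+46.4) = 0.1685.

Posterior: Beta(9.4, 46.4); mean ≈ 0.1685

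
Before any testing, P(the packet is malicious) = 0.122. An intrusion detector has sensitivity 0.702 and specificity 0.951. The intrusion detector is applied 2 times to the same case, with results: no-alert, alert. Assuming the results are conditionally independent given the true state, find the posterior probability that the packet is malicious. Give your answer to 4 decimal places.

Posterior P(H) ≈ 0.3842

With H the event that the packet is malicious, the joint likelihood of the observed sequence is P(data|H) = 0.298·0.702 = 0.20920 and P(data|¬H) = 0.951·0.049 = 0.046599.
Bayes: P(H|data) = 0.122·0.20920 / (0.122·0.20920 + 0.878·0.046599) = 0.025522/0.066436 = 0.3842.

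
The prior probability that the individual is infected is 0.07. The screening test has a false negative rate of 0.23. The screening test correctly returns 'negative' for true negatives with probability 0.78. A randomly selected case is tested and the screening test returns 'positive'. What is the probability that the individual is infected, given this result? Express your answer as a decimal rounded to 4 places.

P(H | E) ≈ 0.2085

Let H be the event that the individual is infected. P(H) = 0.07, so P(¬H) = 0.93. With E the 'positive' result, P(E|H) = 0.77 and P(E|¬H) = 0.22.
P(E) = 0.77·0.07 + 0.22·0.93 = 0.053900 + 0.20460 = 0.25850.
By Bayes' theorem, P(H|E) = 0.053900 / 0.25850 = 0.2085.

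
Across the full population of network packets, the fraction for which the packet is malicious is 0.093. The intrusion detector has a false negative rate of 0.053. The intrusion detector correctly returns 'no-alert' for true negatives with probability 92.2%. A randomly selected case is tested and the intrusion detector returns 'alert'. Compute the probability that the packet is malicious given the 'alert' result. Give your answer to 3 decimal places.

Write H for 'the packet is malicious'. Prior odds H:¬H = 0.093/0.907 = 0.10254. For the 'alert' outcome, the likelihood ratio is 0.947/0.078 = 12.141.
Posterior odds = 0.10254 × 12.141 = 1.2449, so P(H|E) = 1.2449/(1+1.2449) = 0.555.

P(H | E) ≈ 0.555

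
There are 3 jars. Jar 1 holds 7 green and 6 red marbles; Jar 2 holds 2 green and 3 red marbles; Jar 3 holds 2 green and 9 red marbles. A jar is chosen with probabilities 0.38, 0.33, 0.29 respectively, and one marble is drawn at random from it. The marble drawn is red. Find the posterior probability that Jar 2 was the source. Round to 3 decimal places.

Posterior probability ≈ 0.324

Tabulate prior·likelihood by source: [1] prior 0.38, lik 0.4615, product 0.1754; [2] prior 0.33, lik 0.6, product 0.1980; [3] prior 0.29, lik 0.8182, product 0.2373.
Normalizing constant = 0.61066; the posterior for Jar 2 is its product over the sum, 0.1980/0.61066 = 0.324.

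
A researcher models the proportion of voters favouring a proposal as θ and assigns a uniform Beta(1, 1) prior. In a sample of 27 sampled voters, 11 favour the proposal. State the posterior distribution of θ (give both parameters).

The binomial likelihood is conjugate to the Beta prior: with 11 successes and 16 failures, the posterior is Beta(1+11, 1+16) = Beta(12, 17).

Posterior: Beta(12, 17)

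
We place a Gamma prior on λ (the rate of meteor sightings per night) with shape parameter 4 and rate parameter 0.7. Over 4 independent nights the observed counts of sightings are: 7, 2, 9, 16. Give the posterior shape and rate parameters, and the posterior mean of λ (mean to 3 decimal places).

Posterior: Gamma(shape=38, rate=4.7); mean ≈ 8.085

The Poisson likelihood adds the total count to the shape and the number of exposure periods to the rate. Here ∑xᵢ = 34 and n = 4, so shape 4→38 and rate 0.7→4.7.
E[λ | data] = 38/4.7 = 8.085.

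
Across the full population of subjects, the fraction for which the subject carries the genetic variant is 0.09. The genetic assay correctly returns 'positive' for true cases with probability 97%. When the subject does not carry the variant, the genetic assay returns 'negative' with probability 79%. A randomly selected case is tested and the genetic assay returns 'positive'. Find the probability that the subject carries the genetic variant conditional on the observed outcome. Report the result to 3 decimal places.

Write H for 'the subject carries the genetic variant'. Prior odds H:¬H = 0.09/0.91 = 0.098901. For the 'positive' outcome, the likelihood ratio is 0.97/0.21 = 4.6190.
Posterior odds = 0.098901 × 4.6190 = 0.45683, so P(H|E) = 0.45683/(1+0.45683) = 0.314.

P(H | E) ≈ 0.314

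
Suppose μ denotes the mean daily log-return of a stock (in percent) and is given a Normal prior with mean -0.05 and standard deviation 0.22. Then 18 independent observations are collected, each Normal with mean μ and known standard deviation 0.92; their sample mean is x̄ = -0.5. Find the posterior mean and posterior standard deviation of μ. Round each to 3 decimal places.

With known σ, the Normal prior is conjugate. Weight on the data is w = (n/σ²)/(n/σ² + 1/τ₀²) = 21.2665/(21.2665+20.6612) = 0.50722.
Posterior mean = w·x̄ + (1−w)·μ₀ = 0.50722·-0.5 + 0.49278·-0.05 = -0.278. Posterior variance = 1/(21.2665+20.6612) = 0.0238506, so SD = 0.154.

Posterior mean ≈ -0.278; posterior SD ≈ 0.154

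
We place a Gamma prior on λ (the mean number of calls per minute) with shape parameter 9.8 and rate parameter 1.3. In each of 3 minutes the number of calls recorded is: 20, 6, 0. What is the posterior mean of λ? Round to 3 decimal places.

Posterior mean ≈ 8.326

Total count ∑xᵢ = 26 over n = 3 minutes.
Gamma is conjugate to the Poisson likelihood: posterior is Gamma(shape = 9.8+26 = 35.8, rate = 1.3+3 = 4.3).
Posterior mean = shape/rate = 35.8/4.3 = 8.326.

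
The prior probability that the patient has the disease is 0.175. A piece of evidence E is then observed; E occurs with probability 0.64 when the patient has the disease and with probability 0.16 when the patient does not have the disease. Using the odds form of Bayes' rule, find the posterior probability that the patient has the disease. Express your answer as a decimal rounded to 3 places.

Prior odds = 0.175/(1−0.175) = 0.21212. In log-odds, ln(0.21212) = -1.5506.
Add log likelihood ratio: ln(4.0000) = 1.3863.
Posterior log-odds = -0.16430, so posterior odds = exp(-0.16430) = 0.84848. Converting, P(H|E) = 0.84848/1.8485 = 0.459.

Posterior probability ≈ 0.459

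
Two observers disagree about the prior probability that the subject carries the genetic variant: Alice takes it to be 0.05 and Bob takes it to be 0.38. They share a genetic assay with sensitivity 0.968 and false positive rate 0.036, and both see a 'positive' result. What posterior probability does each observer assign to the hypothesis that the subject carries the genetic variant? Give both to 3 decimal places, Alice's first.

The likelihood ratio for a 'positive' result is 0.968/0.036 = 26.889.
Alice: prior odds 0.05/0.95 = 0.052632; posterior odds 1.4152; posterior probability 0.586.
Bob: prior odds 0.38/0.62 = 0.61290; posterior odds 16.480; posterior probability 0.943.

Alice: 0.586; Bob: 0.943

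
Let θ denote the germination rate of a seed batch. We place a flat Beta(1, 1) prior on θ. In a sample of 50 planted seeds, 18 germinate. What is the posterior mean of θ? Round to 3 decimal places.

Posterior mean ≈ 0.365

The binomial likelihood is conjugate to the Beta prior: with 18 successes and 32 failures, the posterior is Beta(1+18, 1+32) = Beta(19, 33).
Posterior mean = α/(α+β) = 19/52 = 0.365.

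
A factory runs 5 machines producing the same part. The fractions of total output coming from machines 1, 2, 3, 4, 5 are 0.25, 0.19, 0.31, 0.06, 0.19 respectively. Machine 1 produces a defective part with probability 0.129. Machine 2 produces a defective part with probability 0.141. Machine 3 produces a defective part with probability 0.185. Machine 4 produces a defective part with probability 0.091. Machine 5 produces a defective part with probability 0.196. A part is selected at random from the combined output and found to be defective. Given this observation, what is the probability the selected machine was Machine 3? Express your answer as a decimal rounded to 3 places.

P(defective|M1) = 0.129; P(defective|M2) = 0.141; P(defective|M3) = 0.185; P(defective|M4) = 0.091; P(defective|M5) = 0.196.
Prior × likelihood for each source: 0.25·0.129=0.03225, 0.19·0.141=0.02679, 0.31·0.185=0.05735, 0.06·0.091=0.005460, 0.19·0.196=0.03724. Summing gives P(defective) = 0.15909.
P(Machine 3 | defective) = 0.05735 / 0.15909 = 0.360.

Posterior probability ≈ 0.360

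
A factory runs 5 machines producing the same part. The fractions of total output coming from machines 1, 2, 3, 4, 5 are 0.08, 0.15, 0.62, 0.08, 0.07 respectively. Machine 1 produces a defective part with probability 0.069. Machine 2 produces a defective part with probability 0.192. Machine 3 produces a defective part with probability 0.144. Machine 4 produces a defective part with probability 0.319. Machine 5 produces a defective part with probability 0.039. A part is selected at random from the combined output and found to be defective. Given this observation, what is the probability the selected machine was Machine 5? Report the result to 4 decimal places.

Tabulate prior·likelihood by source: [1] prior 0.08, lik 0.069, product 0.005520; [2] prior 0.15, lik 0.192, product 0.02880; [3] prior 0.62, lik 0.144, product 0.08928; [4] prior 0.08, lik 0.319, product 0.02552; [5] prior 0.07, lik 0.039, product 0.002730.
Normalizing constant = 0.15185; the posterior for Machine 5 is its product over the sum, 0.002730/0.15185 = 0.0180.

Posterior probability ≈ 0.0180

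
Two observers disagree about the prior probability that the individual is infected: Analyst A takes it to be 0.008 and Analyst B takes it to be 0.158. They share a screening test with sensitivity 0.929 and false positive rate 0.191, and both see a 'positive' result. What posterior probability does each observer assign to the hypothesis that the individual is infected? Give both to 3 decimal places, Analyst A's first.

Analyst A: 0.038; Analyst B: 0.477

P('+'|H) = 0.929, P('+'|¬H) = 0.191.
Analyst A: numerator 0.929·0.008 = 0.0074320; evidence = 0.0074320+0.191·0.992 = 0.19690; posterior = 0.038.
Analyst B: numerator 0.929·0.158 = 0.14678; evidence = 0.14678+0.191·0.842 = 0.30760; posterior = 0.477.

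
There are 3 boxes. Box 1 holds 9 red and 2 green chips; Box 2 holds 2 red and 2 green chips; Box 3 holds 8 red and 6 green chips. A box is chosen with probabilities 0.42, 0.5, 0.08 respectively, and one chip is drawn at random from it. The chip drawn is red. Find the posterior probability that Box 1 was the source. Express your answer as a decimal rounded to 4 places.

Tabulate prior·likelihood by source: [1] prior 0.42, lik 0.8182, product 0.3436; [2] prior 0.5, lik 0.5, product 0.2500; [3] prior 0.08, lik 0.5714, product 0.04571.
Normalizing constant = 0.63935; the posterior for Box 1 is its product over the sum, 0.3436/0.63935 = 0.5375.

Posterior probability ≈ 0.5375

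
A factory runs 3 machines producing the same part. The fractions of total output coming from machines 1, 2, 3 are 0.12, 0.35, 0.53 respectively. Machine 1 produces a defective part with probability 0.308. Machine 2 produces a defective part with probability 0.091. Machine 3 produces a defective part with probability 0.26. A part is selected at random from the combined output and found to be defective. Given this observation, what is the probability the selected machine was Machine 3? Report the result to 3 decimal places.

Posterior probability ≈ 0.667

P(defective|M1) = 0.308; P(defective|M2) = 0.091; P(defective|M3) = 0.26.
Prior × likelihood for each source: 0.12·0.308=0.03696, 0.35·0.091=0.03185, 0.53·0.26=0.1378. Summing gives P(defective) = 0.20661.
P(Machine 3 | defective) = 0.1378 / 0.20661 = 0.667.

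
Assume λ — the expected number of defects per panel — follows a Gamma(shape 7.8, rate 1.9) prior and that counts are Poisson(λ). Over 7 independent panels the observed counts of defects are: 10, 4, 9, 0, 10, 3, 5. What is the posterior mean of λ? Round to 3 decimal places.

Posterior mean ≈ 5.483

The Poisson likelihood adds the total count to the shape and the number of exposure periods to the rate. Here ∑xᵢ = 41 and n = 7, so shape 7.8→48.8 and rate 1.9→8.9.
Posterior mean = shape/rate = 48.8/8.9 = 5.483.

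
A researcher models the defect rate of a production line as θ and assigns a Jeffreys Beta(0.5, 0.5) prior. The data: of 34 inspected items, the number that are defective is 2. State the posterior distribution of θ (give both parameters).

The binomial likelihood is conjugate to the Beta prior: with 2 successes and 32 failures, the posterior is Beta(0.5+2, 0.5+32) = Beta(2.5, 32.5).

Posterior: Beta(2.5, 32.5)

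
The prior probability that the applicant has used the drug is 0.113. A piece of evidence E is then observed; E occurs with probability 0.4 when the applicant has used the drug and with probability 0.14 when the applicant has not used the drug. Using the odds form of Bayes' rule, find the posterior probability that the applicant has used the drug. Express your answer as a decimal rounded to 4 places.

Prior odds = 0.113/(1−0.113) = 0.12740. In log-odds, ln(0.12740) = -2.0605.
Add log likelihood ratio: ln(2.8571) = 1.0498.
Posterior log-odds = -1.0106, so posterior odds = exp(-1.0106) = 0.36399. Converting, P(H|E) = 0.36399/1.3640 = 0.2669.

Posterior probability ≈ 0.2669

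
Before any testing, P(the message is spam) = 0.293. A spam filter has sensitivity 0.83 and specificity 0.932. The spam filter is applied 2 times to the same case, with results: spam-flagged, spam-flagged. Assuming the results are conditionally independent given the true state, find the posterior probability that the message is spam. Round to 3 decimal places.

Posterior P(H) ≈ 0.984

With H the event that the message is spam, the joint likelihood of the observed sequence is P(data|H) = 0.83·0.83 = 0.68890 and P(data|¬H) = 0.068·0.068 = 0.0046240.
Bayes: P(H|data) = 0.293·0.68890 / (0.293·0.68890 + 0.707·0.0046240) = 0.20185/0.20512 = 0.9841.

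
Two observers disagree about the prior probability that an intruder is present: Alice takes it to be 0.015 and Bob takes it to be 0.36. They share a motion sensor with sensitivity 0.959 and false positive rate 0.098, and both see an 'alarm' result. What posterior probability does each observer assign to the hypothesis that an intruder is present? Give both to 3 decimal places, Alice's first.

Alice: 0.130; Bob: 0.846

P('+'|H) = 0.959, P('+'|¬H) = 0.098.
Alice: numerator 0.959·0.015 = 0.014385; evidence = 0.014385+0.098·0.985 = 0.11091; posterior = 0.130.
Bob: numerator 0.959·0.36 = 0.34524; evidence = 0.34524+0.098·0.64 = 0.40796; posterior = 0.846.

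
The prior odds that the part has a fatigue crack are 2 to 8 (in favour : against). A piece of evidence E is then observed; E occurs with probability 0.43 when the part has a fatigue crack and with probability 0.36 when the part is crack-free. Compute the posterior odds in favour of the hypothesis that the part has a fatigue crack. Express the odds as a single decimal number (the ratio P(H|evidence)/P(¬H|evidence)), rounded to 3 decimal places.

Posterior odds ≈ 0.299

Prior odds = 2/8 = 0.25000.
Likelihood ratio for E = 0.43/0.36 = 1.1944.
Posterior odds = prior odds × LR = 0.29861.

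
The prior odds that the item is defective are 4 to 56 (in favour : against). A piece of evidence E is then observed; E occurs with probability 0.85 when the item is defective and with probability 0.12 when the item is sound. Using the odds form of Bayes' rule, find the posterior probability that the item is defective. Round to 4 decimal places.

Prior odds = 4/56 = 0.071429.
Likelihood ratio for E = 0.85/0.12 = 7.0833.
Posterior odds = prior odds × LR = 0.50595.
Posterior probability = odds/(1+odds) = 0.50595/1.5060 = 0.3360.

Posterior probability ≈ 0.3360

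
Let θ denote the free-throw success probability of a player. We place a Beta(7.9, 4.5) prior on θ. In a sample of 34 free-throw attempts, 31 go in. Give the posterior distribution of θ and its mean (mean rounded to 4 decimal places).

The binomial likelihood is conjugate to the Beta prior: with 31 successes and 3 failures, the posterior is Beta(7.9+31, 4.5+3) = Beta(38.9, 7.5).
Posterior mean = α/(α+β) = 38.9/46.4 = 0.8384.

Posterior: Beta(38.9, 7.5); mean ≈ 0.8384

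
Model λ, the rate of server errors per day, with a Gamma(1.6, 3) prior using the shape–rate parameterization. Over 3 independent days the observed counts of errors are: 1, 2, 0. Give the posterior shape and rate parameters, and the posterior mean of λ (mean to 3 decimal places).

Posterior: Gamma(shape=4.6, rate=6); mean ≈ 0.767

Total count ∑xᵢ = 3 over n = 3 days.
Gamma is conjugate to the Poisson likelihood: posterior is Gamma(shape = 1.6+3 = 4.6, rate = 3+3 = 6).
E[λ | data] = 4.6/6 = 0.767.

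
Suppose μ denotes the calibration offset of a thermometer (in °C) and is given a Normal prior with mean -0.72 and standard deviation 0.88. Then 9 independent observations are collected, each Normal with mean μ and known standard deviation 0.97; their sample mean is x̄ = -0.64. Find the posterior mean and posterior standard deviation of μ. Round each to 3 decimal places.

With known σ, the Normal prior is conjugate. Weight on the data is w = (n/σ²)/(n/σ² + 1/τ₀²) = 9.56531/(9.56531+1.29132) = 0.88106.
Posterior mean = w·x̄ + (1−w)·μ₀ = 0.88106·-0.64 + 0.11894·-0.72 = -0.650. Posterior variance = 1/(9.56531+1.29132) = 0.0921096, so SD = 0.303.

Posterior mean ≈ -0.650; posterior SD ≈ 0.303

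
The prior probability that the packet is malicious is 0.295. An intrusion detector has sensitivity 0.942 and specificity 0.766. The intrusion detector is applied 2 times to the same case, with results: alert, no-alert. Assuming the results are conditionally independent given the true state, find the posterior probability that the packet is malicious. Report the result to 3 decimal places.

Posterior P(H) ≈ 0.113

With H the event that the packet is malicious, the joint likelihood of the observed sequence is P(data|H) = 0.942·0.058 = 0.054636 and P(data|¬H) = 0.234·0.766 = 0.17924.
Bayes: P(H|data) = 0.295·0.054636 / (0.295·0.054636 + 0.705·0.17924) = 0.016118/0.14248 = 0.1131.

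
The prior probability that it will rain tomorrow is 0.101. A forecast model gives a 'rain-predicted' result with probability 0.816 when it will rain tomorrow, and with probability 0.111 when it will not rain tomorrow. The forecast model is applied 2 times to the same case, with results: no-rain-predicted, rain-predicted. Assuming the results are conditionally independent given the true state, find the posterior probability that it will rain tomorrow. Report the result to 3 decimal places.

With H the event that it will rain tomorrow, the joint likelihood of the observed sequence is P(data|H) = 0.184·0.816 = 0.15014 and P(data|¬H) = 0.889·0.111 = 0.098679.
Bayes: P(H|data) = 0.101·0.15014 / (0.101·0.15014 + 0.899·0.098679) = 0.015165/0.10388 = 0.1460.

Posterior P(H) ≈ 0.146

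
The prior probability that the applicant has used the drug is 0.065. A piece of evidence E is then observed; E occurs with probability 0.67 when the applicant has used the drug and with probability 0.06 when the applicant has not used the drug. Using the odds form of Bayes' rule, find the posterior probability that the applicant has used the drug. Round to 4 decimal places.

Prior odds = 0.065/(1−0.065) = 0.069519. In log-odds, ln(0.069519) = -2.6662.
Add log likelihood ratio: ln(11.167) = 2.4129.
Posterior log-odds = -0.25323, so posterior odds = exp(-0.25323) = 0.77629. Converting, P(H|E) = 0.77629/1.7763 = 0.4370.

Posterior probability ≈ 0.4370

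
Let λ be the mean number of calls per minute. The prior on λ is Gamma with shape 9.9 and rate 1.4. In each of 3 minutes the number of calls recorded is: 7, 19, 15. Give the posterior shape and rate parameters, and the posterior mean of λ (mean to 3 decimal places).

Posterior: Gamma(shape=50.9, rate=4.4); mean ≈ 11.568

The Poisson likelihood adds the total count to the shape and the number of exposure periods to the rate. Here ∑xᵢ = 41 and n = 3, so shape 9.9→50.9 and rate 1.4→4.4.
E[λ | data] = 50.9/4.4 = 11.568.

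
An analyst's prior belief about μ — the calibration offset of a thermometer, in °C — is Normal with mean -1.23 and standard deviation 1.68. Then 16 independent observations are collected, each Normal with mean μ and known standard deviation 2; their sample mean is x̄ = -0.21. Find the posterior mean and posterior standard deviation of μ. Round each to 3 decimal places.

Posterior mean ≈ -0.293; posterior SD ≈ 0.479

Prior precision 1/τ₀² = 1/1.68² = 0.354308; data precision n/σ² = 16/2² = 4.00000.
Posterior precision = 0.354308 + 4.00000 = 4.35431, giving posterior SD = 1/√4.35431 = 0.479.
Posterior mean = (0.354308·-1.23 + 4.00000·-0.21) / 4.35431 = -0.293.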